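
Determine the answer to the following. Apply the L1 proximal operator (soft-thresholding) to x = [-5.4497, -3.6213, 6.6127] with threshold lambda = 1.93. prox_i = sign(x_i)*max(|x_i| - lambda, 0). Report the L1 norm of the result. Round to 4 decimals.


Soft-thresholding with lambda = 1.93:
prox(-5.4497) = sign(-5.4497)*max(|-5.4497| - 1.93, 0) = -3.5197
prox(-3.6213) = sign(-3.6213)*max(|-3.6213| - 1.93, 0) = -1.6913
prox(6.6127) = sign(6.6127)*max(|6.6127| - 1.93, 0) = 4.6827
prox(x) = [-3.5197, -1.6913, 4.6827]
||prox(x)||_1 = 3.5197 + 1.6913 + 4.6827 = 9.8937


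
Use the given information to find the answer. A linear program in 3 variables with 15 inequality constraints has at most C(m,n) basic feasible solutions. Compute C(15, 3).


Each vertex corresponds to some choice of n active constraints out of m, so the number of vertices is at most C(m, n) = m! / (n!(m-n)!).
m = 15, n = 3
Numerator: 15 * 14 * 13
Denominator: 3! = 6
C(15, 3) = 455


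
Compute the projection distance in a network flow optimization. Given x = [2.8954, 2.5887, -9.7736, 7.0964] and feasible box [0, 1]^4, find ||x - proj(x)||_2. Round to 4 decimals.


Project each component onto [0, 1].
clip(2.8954) = 1.0, clip(2.5887) = 1.0, clip(-9.7736) = 0.0, clip(7.0964) = 1.0
Projection = [1.0, 1.0, 0.0, 1.0]
Squared diffs: [3.5925, 2.524, 95.5233, 37.1661]
Distance = sqrt(138.8059) = 11.7816


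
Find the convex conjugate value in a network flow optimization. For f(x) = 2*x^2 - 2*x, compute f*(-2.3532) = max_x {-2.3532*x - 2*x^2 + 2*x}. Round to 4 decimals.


f*(y) = sup_x {y*x - a*x^2 - b*x} = sup_x {(y-b)*x - a*x^2}
FOC: (y - b) - 2a*x = 0 => x* = (y - b)/(2a)
x* = (-2.3532 + 2)/(2*2) = -0.0883
f*(-2.3532) = (y-b)^2/(4a) = (-2.3532 + 2)^2/(4*2)
= 0.1248/8 = 0.0156


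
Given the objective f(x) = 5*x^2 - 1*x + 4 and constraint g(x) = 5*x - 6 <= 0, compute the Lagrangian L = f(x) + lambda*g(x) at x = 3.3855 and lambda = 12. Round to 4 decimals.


Step 1: Evaluate f(x).
f(3.3855) = 5*3.3855^2 - 1*3.3855 + 4 = 57.9226
Step 2: Evaluate g(x).
g(3.3855) = 5*3.3855 - 6 = 10.9275
Step 3: Compute Lagrangian.
L = 57.9226 + 12*10.9275 = 189.0526


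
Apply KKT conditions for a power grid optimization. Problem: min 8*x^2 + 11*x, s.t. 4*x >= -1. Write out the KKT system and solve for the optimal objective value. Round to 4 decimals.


Step 1: Try lambda = 0 (constraint inactive).
x_unc = -11/(2*8) = -0.6875
Check: 4*-0.6875 = -2.75 < -1 -- violated!
Step 2: Constraint must be active: 4*x = -1
x* = -1/4 = -0.25
lambda = (2*8*(-0.25) + 11)/4 = 1.75
Step 3: Compute optimal value.
f(x*) = 8*(-0.25)^2 + 11*(-0.25) = -2.25


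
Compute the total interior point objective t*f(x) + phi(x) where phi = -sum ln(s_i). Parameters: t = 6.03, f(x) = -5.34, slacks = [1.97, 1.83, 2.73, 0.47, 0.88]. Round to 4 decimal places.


Step 1: Compute log-barrier.
ln values: [0.678, 0.6043, 1.0043, -0.755, -0.1278]
phi = -(0.678 + 0.6043 + 1.0043 - 0.755 - 0.1278) = -1.4038
Step 2: Compute augmented objective.
t*f(x) = 6.03*-5.34 = -32.2002
Total = -32.2002 - 1.4038 = -33.604


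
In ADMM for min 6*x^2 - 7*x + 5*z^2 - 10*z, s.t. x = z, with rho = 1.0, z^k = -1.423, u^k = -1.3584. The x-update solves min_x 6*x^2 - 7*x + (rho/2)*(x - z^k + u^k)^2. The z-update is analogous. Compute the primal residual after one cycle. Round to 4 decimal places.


ADMM iteration with rho = 1.0, z^k = -1.423, u^k = -1.3584
Step 1: x-update.
Minimize 6*x^2 - 7*x + (1.0/2)*(x + 1.423 - 1.3584)^2
FOC: (2*6 + 1.0)*x = 7 + 1.0*(-1.423 + 1.3584)
x^{k+1} = 0.5335
Step 2: z-update.
Minimize 5*z^2 - 10*z + (1.0/2)*(0.5335 - z - 1.3584)^2
FOC: (2*5 + 1.0)*z = 10 + 1.0*(0.5335 - 1.3584)
z^{k+1} = 0.8341
Step 3: u-update.
u^{k+1} = -1.3584 + 0.5335 - 0.8341 = -1.659
Step 4: Primal residual = |0.5335 - 0.8341| = 0.3006


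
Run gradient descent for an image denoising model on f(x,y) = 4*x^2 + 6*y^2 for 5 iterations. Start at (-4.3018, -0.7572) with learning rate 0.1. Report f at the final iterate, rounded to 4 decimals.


Gradient descent on f(x,y) = 4*x^2 + 6*y^2.
Starting point: (-4.3018, -0.7572), alpha = 0.1
Step 1: grad_x = 2*4*-4.3018 = -34.4144, grad_y = 2*6*-0.7572 = -9.0864
  x_1 = -4.3018 - 0.1*-34.4144 = -0.8604
  y_1 = -0.7572 - 0.1*-9.0864 = 0.1514
Step 2: grad_x = 2*4*-0.8604 = -6.8829, grad_y = 2*6*0.1514 = 1.8173
  x_2 = -0.8604 - 0.1*-6.8829 = -0.1721
  y_2 = 0.1514 - 0.1*1.8173 = -0.0303
Step 3: grad_x = 2*4*-0.1721 = -1.3766, grad_y = 2*6*-0.0303 = -0.3635
  x_3 = -0.1721 - 0.1*-1.3766 = -0.0344
  y_3 = -0.0303 - 0.1*-0.3635 = 0.0061
Step 4: grad_x = 2*4*-0.0344 = -0.2753, grad_y = 2*6*0.0061 = 0.0727
  x_4 = -0.0344 - 0.1*-0.2753 = -0.0069
  y_4 = 0.0061 - 0.1*0.0727 = -0.0012
Step 5: grad_x = 2*4*-0.0069 = -0.0551, grad_y = 2*6*-0.0012 = -0.0145
  x_5 = -0.0069 - 0.1*-0.0551 = -0.0014
  y_5 = -0.0012 - 0.1*-0.0145 = 0.0002
f(-0.0014, 0.0002) = 4*(-0.0014)^2 + 6*0.0002^2 = 0.0


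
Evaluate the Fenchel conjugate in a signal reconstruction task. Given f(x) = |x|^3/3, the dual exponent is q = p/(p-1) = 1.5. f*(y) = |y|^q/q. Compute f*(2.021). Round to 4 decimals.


The conjugate exponent q satisfies 1/p + 1/q = 1.
p = 3, so q = 3/(3 - 1) = 1.5
|y|^q = 2.021^1.5 = 2.8731
f*(2.021) = 2.8731 / 1.5 = 1.9154


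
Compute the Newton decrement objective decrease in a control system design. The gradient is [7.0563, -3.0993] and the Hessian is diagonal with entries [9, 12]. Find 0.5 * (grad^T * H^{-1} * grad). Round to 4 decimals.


Step 1: H is diagonal, so H^(-1) * g = [0.784, -0.2583].
Step 2: g^T H^(-1) g = sum_i g_i^2 / H_ii
  = (7.0563)^2/9 + (-3.0993)^2/12
  = 5.5324 + 0.8005 = 6.3328
Step 3: Objective decrease = 0.5 * g^T H^(-1) g = 3.1664


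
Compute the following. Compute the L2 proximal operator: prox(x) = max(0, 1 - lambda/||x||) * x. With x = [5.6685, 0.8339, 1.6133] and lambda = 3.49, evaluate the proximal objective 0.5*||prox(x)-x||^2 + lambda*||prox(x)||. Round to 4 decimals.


Step 1: Compute ||x||.
||x|| = 5.9523
Step 2: Compute scaling factor.
scale = max(0, 1 - 3.49/5.9523) = 0.4137
Step 3: prox(x) = [2.3449, 0.345, 0.6674]
||prox(x)|| = 2.4623
Step 4: Proximal objective.
0.5*||prox-x||^2 = 6.0901
lambda*||prox|| = 8.5934
Total = 14.6835


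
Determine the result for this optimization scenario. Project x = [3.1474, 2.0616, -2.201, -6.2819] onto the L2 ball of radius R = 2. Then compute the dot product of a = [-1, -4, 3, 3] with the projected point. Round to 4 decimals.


Step 1: Compute ||x|| (intermediates to 6 decimals).
||x|| = sqrt(3.1474^2 + 2.0616^2 + (-2.201)^2 + (-6.2819)^2) = 7.646109
Step 2: Project.
Since ||x|| > R, scale = R/||x|| = 2/7.646109 = 0.261571, proj(x) = scale * x
proj(x) = [0.823269, 0.539255, -0.575718, -1.643163]
Step 3: Dot product.
a^T * proj(x) = -1*0.823269 - 4*0.539255 + 3*(-0.575718) + 3*(-1.643163) = -9.6369


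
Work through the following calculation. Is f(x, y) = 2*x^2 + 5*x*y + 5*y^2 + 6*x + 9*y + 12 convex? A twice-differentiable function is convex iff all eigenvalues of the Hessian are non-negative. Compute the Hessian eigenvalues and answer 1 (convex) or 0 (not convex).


The Hessian of f(x,y) = 2*x^2 + 5*x*y + 5*y^2 + 6*x + 9*y + 12 is:
H = [[4, 5], [5, 10]]
Trace = 4 + 10 = 14
Determinant = 4*10 - (5)^2 = 15
Discriminant = (14)^2 - 4*15 = 136.0
Eigenvalues: lambda_1 = 1.169, lambda_2 = 12.831
The function is convex.

1


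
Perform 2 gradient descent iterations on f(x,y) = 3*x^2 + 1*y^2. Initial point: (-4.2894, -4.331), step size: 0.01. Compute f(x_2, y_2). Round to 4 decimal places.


Gradient descent on f(x,y) = 3*x^2 + 1*y^2.
Starting point: (-4.2894, -4.331), alpha = 0.01
Step 1: grad_x = 2*3*-4.2894 = -25.7364, grad_y = 2*1*-4.331 = -8.662
  x_1 = -4.2894 - 0.01*-25.7364 = -4.032
  y_1 = -4.331 - 0.01*-8.662 = -4.2444
Step 2: grad_x = 2*3*-4.032 = -24.1922, grad_y = 2*1*-4.2444 = -8.4888
  x_2 = -4.032 - 0.01*-24.1922 = -3.7901
  y_2 = -4.2444 - 0.01*-8.4888 = -4.1595
f(-3.7901, -4.1595) = 3*(-3.7901)^2 + 1*(-4.1595)^2 = 60.3963


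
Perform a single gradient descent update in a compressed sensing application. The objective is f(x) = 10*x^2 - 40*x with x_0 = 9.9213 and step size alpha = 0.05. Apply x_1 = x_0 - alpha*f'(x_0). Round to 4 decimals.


We compute the gradient at x_0 and apply the update.
f'(x) = 20*x - 40
f'(9.9213) = 20*9.9213 - 40 = 158.426
x_1 = 9.9213 - 0.05*158.426 = 2.0


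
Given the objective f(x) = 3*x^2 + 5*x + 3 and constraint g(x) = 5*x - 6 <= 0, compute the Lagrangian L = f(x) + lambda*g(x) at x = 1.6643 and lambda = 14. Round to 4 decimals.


Step 1: Evaluate f(x).
f(1.6643) = 3*1.6643^2 + 5*1.6643 + 3 = 19.6312
Step 2: Evaluate g(x).
g(1.6643) = 5*1.6643 - 6 = 2.3215
Step 3: Compute Lagrangian.
L = 19.6312 + 14*2.3215 = 52.1322


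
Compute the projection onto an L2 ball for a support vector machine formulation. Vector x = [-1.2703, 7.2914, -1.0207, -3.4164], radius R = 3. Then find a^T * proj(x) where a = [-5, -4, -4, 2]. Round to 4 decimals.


Step 1: Compute ||x|| (intermediates to 6 decimals).
||x|| = sqrt((-1.2703)^2 + 7.2914^2 + (-1.0207)^2 + (-3.4164)^2) = 8.215339
Step 2: Project.
Since ||x|| > R, scale = R/||x|| = 3/8.215339 = 0.365171, proj(x) = scale * x
proj(x) = [-0.463877, 2.662608, -0.37273, -1.24757]
Step 3: Dot product.
a^T * proj(x) = -5*(-0.463877) - 4*2.662608 - 4*(-0.37273) + 2*(-1.24757) = -9.3353


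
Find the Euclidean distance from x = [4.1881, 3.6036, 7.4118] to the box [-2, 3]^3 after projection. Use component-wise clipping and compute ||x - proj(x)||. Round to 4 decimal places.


Project each component onto [-2, 3].
clip(4.1881) = 3.0, clip(3.6036) = 3.0, clip(7.4118) = 3.0
Projection = [3.0, 3.0, 3.0]
Squared diffs: [1.4116, 0.3643, 19.464]
Distance = sqrt(21.2399) = 4.6087


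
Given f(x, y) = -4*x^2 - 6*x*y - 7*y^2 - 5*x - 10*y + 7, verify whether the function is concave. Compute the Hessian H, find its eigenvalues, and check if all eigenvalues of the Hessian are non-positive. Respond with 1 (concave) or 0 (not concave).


The Hessian of f(x,y) = -4*x^2 - 6*x*y - 7*y^2 - 5*x - 10*y + 7 is:
H = [[-8, -6], [-6, -14]]
Trace = -8 - 14 = -22
Determinant = -8*-14 - (-6)^2 = 76
Discriminant = (-22)^2 - 4*76 = 180.0
Eigenvalues: lambda_1 = -17.7082, lambda_2 = -4.2918
The function is concave.

1


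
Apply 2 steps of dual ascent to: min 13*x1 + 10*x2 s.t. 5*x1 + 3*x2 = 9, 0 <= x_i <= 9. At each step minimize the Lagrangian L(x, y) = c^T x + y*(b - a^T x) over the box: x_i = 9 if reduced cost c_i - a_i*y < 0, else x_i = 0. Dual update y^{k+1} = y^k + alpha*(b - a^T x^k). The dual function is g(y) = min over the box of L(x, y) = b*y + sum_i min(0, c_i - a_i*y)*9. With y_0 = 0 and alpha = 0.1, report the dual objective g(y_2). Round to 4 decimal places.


Dual ascent for LP: min 13*x1 + 10*x2, 5*x1 + 3*x2 = 9, 0 <= x_i <= 9
Step 1: y^k = 0.0, reduced costs: (13.0, 10.0)
  x^k = (0.0, 0.0), subgradient = b - a^T x = 9.0
  y^{k+1} = 0.0 + 0.1*9.0 = 0.9
Step 2: y^k = 0.9, reduced costs: (8.5, 7.3)
  x^k = (0.0, 0.0), subgradient = b - a^T x = 9.0
  y^{k+1} = 0.9 + 0.1*9.0 = 1.8
Dual objective at y_2 = 1.8: reduced costs (4.0, 4.6), box minimizer x = (0.0, 0.0)
g(y_2) = b*y + (c1 - a1*y)*x1 + (c2 - a2*y)*x2 = 9*1.8 + 4.0*0.0 + 4.6*0.0 = 16.2 + 0.0 + 0.0 = 16.2


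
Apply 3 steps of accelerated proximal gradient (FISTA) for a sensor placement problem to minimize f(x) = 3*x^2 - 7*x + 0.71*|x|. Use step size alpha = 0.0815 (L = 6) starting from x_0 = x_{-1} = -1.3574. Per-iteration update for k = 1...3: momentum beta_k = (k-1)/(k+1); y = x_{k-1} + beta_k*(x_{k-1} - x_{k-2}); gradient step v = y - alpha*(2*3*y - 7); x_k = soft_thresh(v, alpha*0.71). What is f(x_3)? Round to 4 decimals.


FISTA on f(x) = 3*x^2 - 7*x + 0.71*|x|
L = 6, alpha = 0.0815
Iteration 1: beta = 0.0, y = -1.3574 + 0.0*(-1.3574 + 1.3574) = -1.3574
  grad(y) = -15.1444, v = y - alpha*grad = -0.1231
  prox(v) = soft_thresh(-0.1231, 0.0579) = -0.0653
Iteration 2: beta = 0.3333, y = -0.0653 + 0.3333*(-0.0653 + 1.3574) = 0.3654
  grad(y) = -4.8073, v = y - alpha*grad = 0.7572
  prox(v) = soft_thresh(0.7572, 0.0579) = 0.6994
Iteration 3: beta = 0.5, y = 0.6994 + 0.5*(0.6994 + 0.0653) = 1.0817
  grad(y) = -0.5098, v = y - alpha*grad = 1.1232
  prox(v) = soft_thresh(1.1232, 0.0579) = 1.0654
f(x_3) = 3*1.0654^2 - 7*1.0654 + 0.71*|1.0654| = -3.2961


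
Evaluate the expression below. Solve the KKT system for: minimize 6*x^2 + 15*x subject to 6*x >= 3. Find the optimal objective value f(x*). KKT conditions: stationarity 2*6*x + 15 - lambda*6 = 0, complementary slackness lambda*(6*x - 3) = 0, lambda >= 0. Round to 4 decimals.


Step 1: Try lambda = 0 (constraint inactive).
x_unc = -15/(2*6) = -1.25
Check: 6*-1.25 = -7.5 < 3 -- violated!
Step 2: Constraint must be active: 6*x = 3
x* = 3/6 = 0.5
lambda = (2*6*0.5 + 15)/6 = 3.5
Step 3: Compute optimal value.
f(x*) = 6*0.5^2 + 15*0.5 = 9.0


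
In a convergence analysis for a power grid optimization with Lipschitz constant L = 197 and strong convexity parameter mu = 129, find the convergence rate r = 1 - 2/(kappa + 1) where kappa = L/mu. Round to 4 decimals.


Step 1: Compute the condition number.
kappa = L/mu = 197/129 = 1.5271
Step 2: Compute the convergence rate.
r = 1 - 2/(kappa + 1) = 1 - 2*mu/(L + mu) = (L - mu)/(L + mu) = 68/326 = 0.2086


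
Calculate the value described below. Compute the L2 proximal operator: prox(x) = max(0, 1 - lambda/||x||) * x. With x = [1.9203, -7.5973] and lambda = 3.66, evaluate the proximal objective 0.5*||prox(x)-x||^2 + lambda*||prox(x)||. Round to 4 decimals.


Step 1: Compute ||x||.
||x|| = 7.8362
Step 2: Compute scaling factor.
scale = max(0, 1 - 3.66/7.8362) = 0.5329
Step 3: prox(x) = [1.0234, -4.0489]
||prox(x)|| = 4.1762
Step 4: Proximal objective.
0.5*||prox-x||^2 = 6.6978
lambda*||prox|| = 15.2849
Total = 21.9828


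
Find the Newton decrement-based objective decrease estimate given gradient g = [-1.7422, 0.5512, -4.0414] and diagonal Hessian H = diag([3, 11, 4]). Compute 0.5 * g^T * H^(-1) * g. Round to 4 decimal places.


Step 1: H is diagonal, so H^(-1) * g = [-0.5807, 0.0501, -1.0104].
Step 2: g^T H^(-1) g = sum_i g_i^2 / H_ii
  = (-1.7422)^2/3 + (0.5512)^2/11 + (-4.0414)^2/4
  = 1.0118 + 0.0276 + 4.0832 = 5.1226
Step 3: Objective decrease = 0.5 * g^T H^(-1) g = 2.5613


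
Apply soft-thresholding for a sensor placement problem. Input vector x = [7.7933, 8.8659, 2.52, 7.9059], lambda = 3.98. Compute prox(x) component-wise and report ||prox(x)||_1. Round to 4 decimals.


Soft-thresholding with lambda = 3.98:
prox(7.7933) = sign(7.7933)*max(|7.7933| - 3.98, 0) = 3.8133
prox(8.8659) = sign(8.8659)*max(|8.8659| - 3.98, 0) = 4.8859
prox(2.52) = sign(2.52)*max(|2.52| - 3.98, 0) = 0.0
prox(7.9059) = sign(7.9059)*max(|7.9059| - 3.98, 0) = 3.9259
prox(x) = [3.8133, 4.8859, 0.0, 3.9259]
||prox(x)||_1 = 3.8133 + 4.8859 + 0.0 + 3.9259 = 12.6251


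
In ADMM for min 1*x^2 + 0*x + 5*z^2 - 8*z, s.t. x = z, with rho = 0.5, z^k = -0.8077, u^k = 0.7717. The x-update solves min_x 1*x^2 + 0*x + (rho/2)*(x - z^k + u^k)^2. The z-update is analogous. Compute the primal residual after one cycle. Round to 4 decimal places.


ADMM iteration with rho = 0.5, z^k = -0.8077, u^k = 0.7717
Step 1: x-update.
Minimize 1*x^2 + 0*x + (0.5/2)*(x + 0.8077 + 0.7717)^2
FOC: (2*1 + 0.5)*x = 0 + 0.5*(-0.8077 - 0.7717)
x^{k+1} = -0.3159
Step 2: z-update.
Minimize 5*z^2 - 8*z + (0.5/2)*(-0.3159 - z + 0.7717)^2
FOC: (2*5 + 0.5)*z = 8 + 0.5*(-0.3159 + 0.7717)
z^{k+1} = 0.7836
Step 3: u-update.
u^{k+1} = 0.7717 - 0.3159 - 0.7836 = -0.3278
Step 4: Primal residual = |-0.3159 - 0.7836| = 1.0995


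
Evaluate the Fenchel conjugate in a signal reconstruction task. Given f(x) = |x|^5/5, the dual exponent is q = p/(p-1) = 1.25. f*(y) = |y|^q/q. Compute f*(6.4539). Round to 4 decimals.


The conjugate exponent q satisfies 1/p + 1/q = 1.
p = 5, so q = 5/(5 - 1) = 1.25
|y|^q = 6.4539^1.25 = 10.2867
f*(6.4539) = 10.2867 / 1.25 = 8.2294


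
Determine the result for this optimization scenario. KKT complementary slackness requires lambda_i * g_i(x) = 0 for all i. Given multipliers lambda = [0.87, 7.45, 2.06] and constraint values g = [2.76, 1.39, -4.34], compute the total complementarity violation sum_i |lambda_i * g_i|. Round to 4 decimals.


KKT complementary slackness check:
lambda_1 * g_1 = 0.87 * 2.76 = 2.4012
lambda_2 * g_2 = 7.45 * 1.39 = 10.3555
lambda_3 * g_3 = 2.06 * -4.34 = -8.9404
Total violation = 2.4012 + 10.3555 + 8.9404 = 21.6971


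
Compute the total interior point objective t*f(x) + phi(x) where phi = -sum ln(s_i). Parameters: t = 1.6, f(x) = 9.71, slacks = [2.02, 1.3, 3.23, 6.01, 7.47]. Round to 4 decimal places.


Step 1: Compute log-barrier.
ln values: [0.7031, 0.2624, 1.1725, 1.7934, 2.0109]
phi = -(0.7031 + 0.2624 + 1.1725 + 1.7934 + 2.0109) = -5.9423
Step 2: Compute augmented objective.
t*f(x) = 1.6*9.71 = 15.536
Total = 15.536 - 5.9423 = 9.5937


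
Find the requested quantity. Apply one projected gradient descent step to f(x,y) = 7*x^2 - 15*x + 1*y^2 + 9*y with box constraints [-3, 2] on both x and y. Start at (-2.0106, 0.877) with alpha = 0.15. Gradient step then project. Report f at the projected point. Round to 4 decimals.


Step 1: Compute gradient at (-2.0106, 0.877).
grad_x = 2*7*-2.0106 - 15 = -43.1484
grad_y = 2*1*0.877 + 9 = 10.754
Step 2: Gradient step.
x_raw = -2.0106 - 0.15*-43.1484 = 4.4617
y_raw = 0.877 - 0.15*10.754 = -0.7361
Step 3: Project onto [-3, 2].
x_proj = clip(4.4617) = 2.0
y_proj = clip(-0.7361) = -0.7361
Step 4: Evaluate f.
f(2.0, -0.7361) = -8.0831


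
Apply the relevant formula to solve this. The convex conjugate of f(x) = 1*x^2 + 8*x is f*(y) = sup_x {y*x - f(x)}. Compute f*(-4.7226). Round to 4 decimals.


f*(y) = sup_x {y*x - a*x^2 - b*x} = sup_x {(y-b)*x - a*x^2}
FOC: (y - b) - 2a*x = 0 => x* = (y - b)/(2a)
x* = (-4.7226 - 8)/(2*1) = -6.3613
f*(-4.7226) = (y-b)^2/(4a) = (-4.7226 - 8)^2/(4*1)
= 161.8646/4 = 40.4661


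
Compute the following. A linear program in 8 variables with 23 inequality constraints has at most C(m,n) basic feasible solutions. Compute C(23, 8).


Each vertex corresponds to some choice of n active constraints out of m, so the number of vertices is at most C(m, n) = m! / (n!(m-n)!).
m = 23, n = 8
Numerator: 23 * 22 * 21 * 20 * 19 * 18 * 17 * 16
Denominator: 8! = 40320
C(23, 8) = 490314


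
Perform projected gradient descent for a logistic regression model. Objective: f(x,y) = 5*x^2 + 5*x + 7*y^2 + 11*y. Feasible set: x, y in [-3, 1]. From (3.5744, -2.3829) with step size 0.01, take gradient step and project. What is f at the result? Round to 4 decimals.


Step 1: Compute gradient at (3.5744, -2.3829).
grad_x = 2*5*3.5744 + 5 = 40.744
grad_y = 2*7*-2.3829 + 11 = -22.3606
Step 2: Gradient step.
x_raw = 3.5744 - 0.01*40.744 = 3.167
y_raw = -2.3829 - 0.01*-22.3606 = -2.1593
Step 3: Project onto [-3, 1].
x_proj = clip(3.167) = 1.0
y_proj = clip(-2.1593) = -2.1593
Step 4: Evaluate f.
f(1.0, -2.1593) = 18.8856


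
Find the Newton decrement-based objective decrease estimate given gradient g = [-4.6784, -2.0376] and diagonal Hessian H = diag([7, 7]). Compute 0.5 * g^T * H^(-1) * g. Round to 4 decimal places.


Step 1: H is diagonal, so H^(-1) * g = [-0.6683, -0.2911].
Step 2: g^T H^(-1) g = sum_i g_i^2 / H_ii
  = (-4.6784)^2/7 + (-2.0376)^2/7
  = 3.1268 + 0.5931 = 3.7199
Step 3: Objective decrease = 0.5 * g^T H^(-1) g = 1.8599


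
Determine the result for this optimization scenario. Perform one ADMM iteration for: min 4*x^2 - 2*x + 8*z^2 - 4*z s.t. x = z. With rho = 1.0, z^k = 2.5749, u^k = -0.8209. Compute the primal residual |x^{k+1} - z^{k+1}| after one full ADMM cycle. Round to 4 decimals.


ADMM iteration with rho = 1.0, z^k = 2.5749, u^k = -0.8209
Step 1: x-update.
Minimize 4*x^2 - 2*x + (1.0/2)*(x - 2.5749 - 0.8209)^2
FOC: (2*4 + 1.0)*x = 2 + 1.0*(2.5749 + 0.8209)
x^{k+1} = 0.5995
Step 2: z-update.
Minimize 8*z^2 - 4*z + (1.0/2)*(0.5995 - z - 0.8209)^2
FOC: (2*8 + 1.0)*z = 4 + 1.0*(0.5995 - 0.8209)
z^{k+1} = 0.2223
Step 3: u-update.
u^{k+1} = -0.8209 + 0.5995 - 0.2223 = -0.4436
Step 4: Primal residual = |0.5995 - 0.2223| = 0.3773


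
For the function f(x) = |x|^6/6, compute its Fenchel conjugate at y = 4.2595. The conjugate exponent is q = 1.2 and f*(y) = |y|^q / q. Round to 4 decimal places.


The conjugate exponent q satisfies 1/p + 1/q = 1.
p = 6, so q = 6/(6 - 1) = 1.2
|y|^q = 4.2595^1.2 = 5.6915
f*(4.2595) = 5.6915 / 1.2 = 4.743


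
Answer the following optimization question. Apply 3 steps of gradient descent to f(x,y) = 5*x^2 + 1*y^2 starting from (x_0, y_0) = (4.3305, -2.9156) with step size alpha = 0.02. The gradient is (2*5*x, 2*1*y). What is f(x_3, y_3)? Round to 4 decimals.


Gradient descent on f(x,y) = 5*x^2 + 1*y^2.
Starting point: (4.3305, -2.9156), alpha = 0.02
Step 1: grad_x = 2*5*4.3305 = 43.305, grad_y = 2*1*-2.9156 = -5.8312
  x_1 = 4.3305 - 0.02*43.305 = 3.4644
  y_1 = -2.9156 - 0.02*-5.8312 = -2.799
Step 2: grad_x = 2*5*3.4644 = 34.644, grad_y = 2*1*-2.799 = -5.598
  x_2 = 3.4644 - 0.02*34.644 = 2.7715
  y_2 = -2.799 - 0.02*-5.598 = -2.687
Step 3: grad_x = 2*5*2.7715 = 27.7152, grad_y = 2*1*-2.687 = -5.374
  x_3 = 2.7715 - 0.02*27.7152 = 2.2172
  y_3 = -2.687 - 0.02*-5.374 = -2.5795
f(2.2172, -2.5795) = 5*2.2172^2 + 1*(-2.5795)^2 = 31.2342


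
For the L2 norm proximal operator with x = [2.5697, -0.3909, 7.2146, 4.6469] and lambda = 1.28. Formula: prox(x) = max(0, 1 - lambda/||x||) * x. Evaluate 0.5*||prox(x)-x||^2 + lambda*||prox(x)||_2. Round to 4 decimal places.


Step 1: Compute ||x||.
||x|| = 8.9666
Step 2: Compute scaling factor.
scale = max(0, 1 - 1.28/8.9666) = 0.8572
Step 3: prox(x) = [2.2029, -0.3351, 6.1847, 3.9835]
||prox(x)|| = 7.6866
Step 4: Proximal objective.
0.5*||prox-x||^2 = 0.8192
lambda*||prox|| = 9.8388
Total = 10.6581


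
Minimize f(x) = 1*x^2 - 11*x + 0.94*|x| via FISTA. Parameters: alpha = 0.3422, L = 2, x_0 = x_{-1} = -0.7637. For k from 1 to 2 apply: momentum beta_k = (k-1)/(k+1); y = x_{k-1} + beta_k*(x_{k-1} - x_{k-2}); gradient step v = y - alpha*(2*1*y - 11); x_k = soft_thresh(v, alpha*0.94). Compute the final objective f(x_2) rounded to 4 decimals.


FISTA on f(x) = 1*x^2 - 11*x + 0.94*|x|
L = 2, alpha = 0.3422
Iteration 1: beta = 0.0, y = -0.7637 + 0.0*(-0.7637 + 0.7637) = -0.7637
  grad(y) = -12.5274, v = y - alpha*grad = 3.5232
  prox(v) = soft_thresh(3.5232, 0.3217) = 3.2015
Iteration 2: beta = 0.3333, y = 3.2015 + 0.3333*(3.2015 + 0.7637) = 4.5232
  grad(y) = -1.9535, v = y - alpha*grad = 5.1917
  prox(v) = soft_thresh(5.1917, 0.3217) = 4.8701
f(x_2) = 1*4.8701^2 - 11*4.8701 + 0.94*|4.8701| = -25.2753


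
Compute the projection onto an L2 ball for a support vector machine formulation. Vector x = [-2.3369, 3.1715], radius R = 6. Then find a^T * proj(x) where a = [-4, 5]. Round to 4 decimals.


Step 1: Compute ||x|| (intermediates to 6 decimals).
||x|| = sqrt((-2.3369)^2 + 3.1715^2) = 3.939481
Step 2: Project.
Since ||x|| <= R, proj = x (no scaling needed).
proj(x) = [-2.3369, 3.1715]
Step 3: Dot product.
a^T * proj(x) = -4*(-2.3369) + 5*3.1715 = 25.2051


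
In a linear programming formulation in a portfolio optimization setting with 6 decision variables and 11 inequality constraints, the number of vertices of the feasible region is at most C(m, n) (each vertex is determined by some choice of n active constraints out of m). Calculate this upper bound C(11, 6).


Each vertex corresponds to some choice of n active constraints out of m, so the number of vertices is at most C(m, n) = m! / (n!(m-n)!).
m = 11, n = 6
Numerator: 11 * 10 * 9 * 8 * 7 * 6
Denominator: 6! = 720
C(11, 6) = 462


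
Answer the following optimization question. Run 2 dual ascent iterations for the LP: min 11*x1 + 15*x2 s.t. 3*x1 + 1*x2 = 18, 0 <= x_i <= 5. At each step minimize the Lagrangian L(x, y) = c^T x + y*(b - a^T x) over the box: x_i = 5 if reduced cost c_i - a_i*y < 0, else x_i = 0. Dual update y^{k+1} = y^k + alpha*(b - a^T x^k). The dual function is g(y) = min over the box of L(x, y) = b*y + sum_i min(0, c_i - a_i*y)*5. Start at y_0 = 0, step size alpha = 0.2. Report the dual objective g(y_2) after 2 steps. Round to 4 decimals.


Dual ascent for LP: min 11*x1 + 15*x2, 3*x1 + 1*x2 = 18, 0 <= x_i <= 5
Step 1: y^k = 0.0, reduced costs: (11.0, 15.0)
  x^k = (0.0, 0.0), subgradient = b - a^T x = 18.0
  y^{k+1} = 0.0 + 0.2*18.0 = 3.6
Step 2: y^k = 3.6, reduced costs: (0.2, 11.4)
  x^k = (0.0, 0.0), subgradient = b - a^T x = 18.0
  y^{k+1} = 3.6 + 0.2*18.0 = 7.2
Dual objective at y_2 = 7.2: reduced costs (-10.6, 7.8), box minimizer x = (5.0, 0.0)
g(y_2) = b*y + (c1 - a1*y)*x1 + (c2 - a2*y)*x2 = 18*7.2 + (-10.6)*5.0 + 7.8*0.0 = 129.6 - 53.0 + 0.0 = 76.6


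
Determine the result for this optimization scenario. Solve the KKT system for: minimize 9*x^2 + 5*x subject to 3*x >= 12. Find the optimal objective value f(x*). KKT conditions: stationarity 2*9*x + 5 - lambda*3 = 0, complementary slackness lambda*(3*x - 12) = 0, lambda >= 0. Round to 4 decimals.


Step 1: Try lambda = 0 (constraint inactive).
x_unc = -5/(2*9) = -0.2778
Check: 3*-0.2778 = -0.8334 < 12 -- violated!
Step 2: Constraint must be active: 3*x = 12
x* = 12/3 = 4.0
lambda = (2*9*4.0 + 5)/3 = 25.6667
Step 3: Compute optimal value.
f(x*) = 9*4.0^2 + 5*4.0 = 164.0


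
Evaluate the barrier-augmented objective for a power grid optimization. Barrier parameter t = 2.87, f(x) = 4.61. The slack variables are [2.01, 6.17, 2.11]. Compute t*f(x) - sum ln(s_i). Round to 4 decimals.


Step 1: Compute log-barrier.
ln values: [0.6981, 1.8197, 0.7467]
phi = -(0.6981 + 1.8197 + 0.7467) = -3.2645
Step 2: Compute augmented objective.
t*f(x) = 2.87*4.61 = 13.2307
Total = 13.2307 - 3.2645 = 9.9662


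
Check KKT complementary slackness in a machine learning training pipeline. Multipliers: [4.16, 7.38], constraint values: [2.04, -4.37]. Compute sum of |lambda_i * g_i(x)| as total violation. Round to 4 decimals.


KKT complementary slackness check:
lambda_1 * g_1 = 4.16 * 2.04 = 8.4864
lambda_2 * g_2 = 7.38 * -4.37 = -32.2506
Total violation = 8.4864 + 32.2506 = 40.737


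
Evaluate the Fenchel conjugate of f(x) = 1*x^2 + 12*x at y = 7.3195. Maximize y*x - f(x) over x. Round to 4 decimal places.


f*(y) = sup_x {y*x - a*x^2 - b*x} = sup_x {(y-b)*x - a*x^2}
FOC: (y - b) - 2a*x = 0 => x* = (y - b)/(2a)
x* = (7.3195 - 12)/(2*1) = -2.3403
f*(7.3195) = (y-b)^2/(4a) = (7.3195 - 12)^2/(4*1)
= 21.9071/4 = 5.4768


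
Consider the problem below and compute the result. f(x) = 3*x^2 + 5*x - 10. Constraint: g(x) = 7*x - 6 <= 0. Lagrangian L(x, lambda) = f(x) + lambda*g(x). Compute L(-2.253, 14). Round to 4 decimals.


Step 1: Evaluate f(x).
f(-2.253) = 3*(-2.253)^2 + 5*(-2.253) - 10 = -6.037
Step 2: Evaluate g(x).
g(-2.253) = 7*-2.253 - 6 = -21.771
Step 3: Compute Lagrangian.
L = -6.037 + 14*-21.771 = -310.831


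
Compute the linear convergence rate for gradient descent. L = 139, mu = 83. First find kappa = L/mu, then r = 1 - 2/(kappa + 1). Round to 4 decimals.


Step 1: Compute the condition number.
kappa = L/mu = 139/83 = 1.6747
Step 2: Compute the convergence rate.
r = 1 - 2/(kappa + 1) = 1 - 2*mu/(L + mu) = (L - mu)/(L + mu) = 56/222 = 0.2523


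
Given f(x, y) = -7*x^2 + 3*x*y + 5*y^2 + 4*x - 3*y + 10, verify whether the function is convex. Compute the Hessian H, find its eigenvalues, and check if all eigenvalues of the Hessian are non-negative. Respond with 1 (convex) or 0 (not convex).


The Hessian of f(x,y) = -7*x^2 + 3*x*y + 5*y^2 + 4*x - 3*y + 10 is:
H = [[-14, 3], [3, 10]]
Trace = -14 + 10 = -4
Determinant = -14*10 - (3)^2 = -149
Discriminant = (-4)^2 - 4*-149 = 612.0
Eigenvalues: lambda_1 = -14.3693, lambda_2 = 10.3693
The function is not convex.

0


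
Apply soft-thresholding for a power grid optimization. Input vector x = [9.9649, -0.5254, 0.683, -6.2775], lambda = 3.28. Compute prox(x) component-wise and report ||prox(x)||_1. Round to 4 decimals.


Soft-thresholding with lambda = 3.28:
prox(9.9649) = sign(9.9649)*max(|9.9649| - 3.28, 0) = 6.6849
prox(-0.5254) = sign(-0.5254)*max(|-0.5254| - 3.28, 0) = 0.0
prox(0.683) = sign(0.683)*max(|0.683| - 3.28, 0) = 0.0
prox(-6.2775) = sign(-6.2775)*max(|-6.2775| - 3.28, 0) = -2.9975
prox(x) = [6.6849, 0.0, 0.0, -2.9975]
||prox(x)||_1 = 6.6849 + 0.0 + 0.0 + 2.9975 = 9.6824


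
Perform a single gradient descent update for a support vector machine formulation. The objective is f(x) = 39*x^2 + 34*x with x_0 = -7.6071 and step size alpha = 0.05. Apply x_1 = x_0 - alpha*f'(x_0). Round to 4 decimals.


We compute the gradient at x_0 and apply the update.
f'(x) = 78*x + 34
f'(-7.6071) = 78*-7.6071 + 34 = -559.3538
x_1 = -7.6071 - 0.05*-559.3538 = 20.3606


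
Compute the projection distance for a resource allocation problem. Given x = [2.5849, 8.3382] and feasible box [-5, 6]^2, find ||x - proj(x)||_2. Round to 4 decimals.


Project each component onto [-5, 6].
clip(2.5849) = 2.5849, clip(8.3382) = 6.0
Projection = [2.5849, 6.0]
Squared diffs: [0.0, 5.4672]
Distance = sqrt(5.4672) = 2.3382


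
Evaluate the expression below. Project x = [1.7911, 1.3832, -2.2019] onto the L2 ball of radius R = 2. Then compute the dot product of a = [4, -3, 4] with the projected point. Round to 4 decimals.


Step 1: Compute ||x|| (intermediates to 6 decimals).
||x|| = sqrt(1.7911^2 + 1.3832^2 + (-2.2019)^2) = 3.157474
Step 2: Project.
Since ||x|| > R, scale = R/||x|| = 2/3.157474 = 0.633418, proj(x) = scale * x
proj(x) = [1.134515, 0.876144, -1.394723]
Step 3: Dot product.
a^T * proj(x) = 4*1.134515 - 3*0.876144 + 4*(-1.394723) = -3.6693


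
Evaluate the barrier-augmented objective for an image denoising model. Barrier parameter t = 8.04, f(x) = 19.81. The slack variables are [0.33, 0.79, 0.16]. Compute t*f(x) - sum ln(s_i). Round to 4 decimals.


Step 1: Compute log-barrier.
ln values: [-1.1087, -0.2357, -1.8326]
phi = -(-1.1087 - 0.2357 - 1.8326) = 3.177
Step 2: Compute augmented objective.
t*f(x) = 8.04*19.81 = 159.2724
Total = 159.2724 + 3.177 = 162.4494


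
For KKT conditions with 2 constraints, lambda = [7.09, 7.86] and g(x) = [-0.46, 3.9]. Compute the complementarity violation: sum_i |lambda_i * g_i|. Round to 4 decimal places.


KKT complementary slackness check:
lambda_1 * g_1 = 7.09 * -0.46 = -3.2614
lambda_2 * g_2 = 7.86 * 3.9 = 30.654
Total violation = 3.2614 + 30.654 = 33.9154


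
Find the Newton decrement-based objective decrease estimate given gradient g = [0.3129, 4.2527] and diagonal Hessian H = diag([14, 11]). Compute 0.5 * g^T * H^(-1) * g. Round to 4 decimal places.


Step 1: H is diagonal, so H^(-1) * g = [0.0224, 0.3866].
Step 2: g^T H^(-1) g = sum_i g_i^2 / H_ii
  = (0.3129)^2/14 + (4.2527)^2/11
  = 0.007 + 1.6441 = 1.6511
Step 3: Objective decrease = 0.5 * g^T H^(-1) g = 0.8256


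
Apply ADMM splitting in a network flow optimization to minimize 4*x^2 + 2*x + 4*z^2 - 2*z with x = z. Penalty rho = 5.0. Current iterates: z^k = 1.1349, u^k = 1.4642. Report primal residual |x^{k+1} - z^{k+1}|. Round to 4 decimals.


ADMM iteration with rho = 5.0, z^k = 1.1349, u^k = 1.4642
Step 1: x-update.
Minimize 4*x^2 + 2*x + (5.0/2)*(x - 1.1349 + 1.4642)^2
FOC: (2*4 + 5.0)*x = -2 + 5.0*(1.1349 - 1.4642)
x^{k+1} = -0.2805
Step 2: z-update.
Minimize 4*z^2 - 2*z + (5.0/2)*(-0.2805 - z + 1.4642)^2
FOC: (2*4 + 5.0)*z = 2 + 5.0*(-0.2805 + 1.4642)
z^{k+1} = 0.6091
Step 3: u-update.
u^{k+1} = 1.4642 - 0.2805 - 0.6091 = 0.5746
Step 4: Primal residual = |-0.2805 - 0.6091| = 0.8896


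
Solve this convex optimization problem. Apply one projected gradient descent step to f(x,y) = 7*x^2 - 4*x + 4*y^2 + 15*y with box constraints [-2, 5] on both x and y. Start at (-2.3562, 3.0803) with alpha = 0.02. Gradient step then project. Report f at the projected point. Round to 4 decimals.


Step 1: Compute gradient at (-2.3562, 3.0803).
grad_x = 2*7*-2.3562 - 4 = -36.9868
grad_y = 2*4*3.0803 + 15 = 39.6424
Step 2: Gradient step.
x_raw = -2.3562 - 0.02*-36.9868 = -1.6165
y_raw = 3.0803 - 0.02*39.6424 = 2.2875
Step 3: Project onto [-2, 5].
x_proj = clip(-1.6165) = -1.6165
y_proj = clip(2.2875) = 2.2875
Step 4: Evaluate f.
f(-1.6165, 2.2875) = 79.9981


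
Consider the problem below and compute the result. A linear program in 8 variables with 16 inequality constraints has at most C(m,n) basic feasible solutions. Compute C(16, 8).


Each vertex corresponds to some choice of n active constraints out of m, so the number of vertices is at most C(m, n) = m! / (n!(m-n)!).
m = 16, n = 8
Numerator: 16 * 15 * 14 * 13 * 12 * 11 * 10 * 9
Denominator: 8! = 40320
C(16, 8) = 12870


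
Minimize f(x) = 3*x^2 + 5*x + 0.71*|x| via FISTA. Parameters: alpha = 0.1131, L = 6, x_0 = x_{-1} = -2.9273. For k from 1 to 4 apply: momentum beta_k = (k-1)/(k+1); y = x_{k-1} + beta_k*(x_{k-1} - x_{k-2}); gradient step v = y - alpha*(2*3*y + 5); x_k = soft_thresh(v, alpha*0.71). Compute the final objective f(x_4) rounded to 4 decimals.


FISTA on f(x) = 3*x^2 + 5*x + 0.71*|x|
L = 6, alpha = 0.1131
Iteration 1: beta = 0.0, y = -2.9273 + 0.0*(-2.9273 + 2.9273) = -2.9273
  grad(y) = -12.5638, v = y - alpha*grad = -1.5063
  prox(v) = soft_thresh(-1.5063, 0.0803) = -1.426
Iteration 2: beta = 0.3333, y = -1.426 + 0.3333*(-1.426 + 2.9273) = -0.9256
  grad(y) = -0.5537, v = y - alpha*grad = -0.863
  prox(v) = soft_thresh(-0.863, 0.0803) = -0.7827
Iteration 3: beta = 0.5, y = -0.7827 + 0.5*(-0.7827 + 1.426) = -0.461
  grad(y) = 2.2339, v = y - alpha*grad = -0.7137
  prox(v) = soft_thresh(-0.7137, 0.0803) = -0.6334
Iteration 4: beta = 0.6, y = -0.6334 + 0.6*(-0.6334 + 0.7827) = -0.5438
  grad(y) = 1.7373, v = y - alpha*grad = -0.7403
  prox(v) = soft_thresh(-0.7403, 0.0803) = -0.66
f(x_4) = 3*(-0.66)^2 + 5*(-0.66) + 0.71*|-0.66| = -1.5246


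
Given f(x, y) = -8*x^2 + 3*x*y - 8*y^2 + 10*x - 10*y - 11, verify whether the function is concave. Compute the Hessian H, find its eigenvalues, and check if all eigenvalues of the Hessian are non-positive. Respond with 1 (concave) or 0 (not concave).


The Hessian of f(x,y) = -8*x^2 + 3*x*y - 8*y^2 + 10*x - 10*y - 11 is:
H = [[-16, 3], [3, -16]]
Trace = -16 - 16 = -32
Determinant = -16*-16 - (3)^2 = 247
Discriminant = (-32)^2 - 4*247 = 36.0
Eigenvalues: lambda_1 = -19.0, lambda_2 = -13.0
The function is concave.

1


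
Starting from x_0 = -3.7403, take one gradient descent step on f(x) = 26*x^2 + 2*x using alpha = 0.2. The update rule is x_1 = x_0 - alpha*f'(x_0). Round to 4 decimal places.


We compute the gradient at x_0 and apply the update.
f'(x) = 52*x + 2
f'(-3.7403) = 52*-3.7403 + 2 = -192.4956
x_1 = -3.7403 - 0.2*-192.4956 = 34.7588


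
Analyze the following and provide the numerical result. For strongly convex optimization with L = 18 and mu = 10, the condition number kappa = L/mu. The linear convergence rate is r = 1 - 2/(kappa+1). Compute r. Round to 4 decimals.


Step 1: Compute the condition number.
kappa = L/mu = 18/10 = 1.8
Step 2: Compute the convergence rate.
r = 1 - 2/(kappa + 1) = 1 - 2*mu/(L + mu) = (L - mu)/(L + mu) = 8/28 = 0.2857


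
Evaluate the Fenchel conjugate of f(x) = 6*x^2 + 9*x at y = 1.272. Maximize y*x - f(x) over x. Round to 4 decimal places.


f*(y) = sup_x {y*x - a*x^2 - b*x} = sup_x {(y-b)*x - a*x^2}
FOC: (y - b) - 2a*x = 0 => x* = (y - b)/(2a)
x* = (1.272 - 9)/(2*6) = -0.644
f*(1.272) = (y-b)^2/(4a) = (1.272 - 9)^2/(4*6)
= 59.722/24 = 2.4884


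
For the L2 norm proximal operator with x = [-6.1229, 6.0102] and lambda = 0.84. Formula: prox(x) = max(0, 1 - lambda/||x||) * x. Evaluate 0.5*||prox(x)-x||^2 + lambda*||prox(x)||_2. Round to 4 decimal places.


Step 1: Compute ||x||.
||x|| = 8.5798
Step 2: Compute scaling factor.
scale = max(0, 1 - 0.84/8.5798) = 0.9021
Step 3: prox(x) = [-5.5234, 5.4218]
||prox(x)|| = 7.7398
Step 4: Proximal objective.
0.5*||prox-x||^2 = 0.3528
lambda*||prox|| = 6.5014
Total = 6.8542


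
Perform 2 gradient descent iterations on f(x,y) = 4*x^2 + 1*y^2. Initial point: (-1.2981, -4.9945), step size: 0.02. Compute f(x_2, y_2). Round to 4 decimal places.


Gradient descent on f(x,y) = 4*x^2 + 1*y^2.
Starting point: (-1.2981, -4.9945), alpha = 0.02
Step 1: grad_x = 2*4*-1.2981 = -10.3848, grad_y = 2*1*-4.9945 = -9.989
  x_1 = -1.2981 - 0.02*-10.3848 = -1.0904
  y_1 = -4.9945 - 0.02*-9.989 = -4.7947
Step 2: grad_x = 2*4*-1.0904 = -8.7232, grad_y = 2*1*-4.7947 = -9.5894
  x_2 = -1.0904 - 0.02*-8.7232 = -0.9159
  y_2 = -4.7947 - 0.02*-9.5894 = -4.6029
f(-0.9159, -4.6029) = 4*(-0.9159)^2 + 1*(-4.6029)^2 = 24.5428


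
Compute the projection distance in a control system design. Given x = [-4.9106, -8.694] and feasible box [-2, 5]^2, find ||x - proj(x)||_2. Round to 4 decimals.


Project each component onto [-2, 5].
clip(-4.9106) = -2.0, clip(-8.694) = -2.0
Projection = [-2.0, -2.0]
Squared diffs: [8.4716, 44.8096]
Distance = sqrt(53.2812) = 7.2994


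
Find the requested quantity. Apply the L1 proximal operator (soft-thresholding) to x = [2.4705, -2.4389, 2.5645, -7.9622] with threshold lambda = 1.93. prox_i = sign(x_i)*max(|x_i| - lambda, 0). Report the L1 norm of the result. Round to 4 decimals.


Soft-thresholding with lambda = 1.93:
prox(2.4705) = sign(2.4705)*max(|2.4705| - 1.93, 0) = 0.5405
prox(-2.4389) = sign(-2.4389)*max(|-2.4389| - 1.93, 0) = -0.5089
prox(2.5645) = sign(2.5645)*max(|2.5645| - 1.93, 0) = 0.6345
prox(-7.9622) = sign(-7.9622)*max(|-7.9622| - 1.93, 0) = -6.0322
prox(x) = [0.5405, -0.5089, 0.6345, -6.0322]
||prox(x)||_1 = 0.5405 + 0.5089 + 0.6345 + 6.0322 = 7.7161


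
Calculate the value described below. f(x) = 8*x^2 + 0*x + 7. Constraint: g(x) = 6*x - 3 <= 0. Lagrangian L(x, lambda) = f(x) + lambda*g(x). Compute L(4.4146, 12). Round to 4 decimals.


Step 1: Evaluate f(x).
f(4.4146) = 8*4.4146^2 + 0*4.4146 + 7 = 162.9095
Step 2: Evaluate g(x).
g(4.4146) = 6*4.4146 - 3 = 23.4876
Step 3: Compute Lagrangian.
L = 162.9095 + 12*23.4876 = 444.7607


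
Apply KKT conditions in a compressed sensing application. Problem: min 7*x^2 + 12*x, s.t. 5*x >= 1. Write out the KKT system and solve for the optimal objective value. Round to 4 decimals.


Step 1: Try lambda = 0 (constraint inactive).
x_unc = -12/(2*7) = -0.8571
Check: 5*-0.8571 = -4.2855 < 1 -- violated!
Step 2: Constraint must be active: 5*x = 1
x* = 1/5 = 0.2
lambda = (2*7*0.2 + 12)/5 = 2.96
Step 3: Compute optimal value.
f(x*) = 7*0.2^2 + 12*0.2 = 2.68


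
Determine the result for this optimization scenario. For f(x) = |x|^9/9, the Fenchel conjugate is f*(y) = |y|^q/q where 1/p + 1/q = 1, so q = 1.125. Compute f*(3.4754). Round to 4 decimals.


The conjugate exponent q satisfies 1/p + 1/q = 1.
p = 9, so q = 9/(9 - 1) = 1.125
|y|^q = 3.4754^1.125 = 4.061
f*(3.4754) = 4.061 / 1.125 = 3.6098


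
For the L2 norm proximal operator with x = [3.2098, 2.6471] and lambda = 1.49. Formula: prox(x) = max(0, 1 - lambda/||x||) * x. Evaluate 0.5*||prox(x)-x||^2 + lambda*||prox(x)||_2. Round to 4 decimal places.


Step 1: Compute ||x||.
||x|| = 4.1605
Step 2: Compute scaling factor.
scale = max(0, 1 - 1.49/4.1605) = 0.6419
Step 3: prox(x) = [2.0603, 1.6991]
||prox(x)|| = 2.6705
Step 4: Proximal objective.
0.5*||prox-x||^2 = 1.1101
lambda*||prox|| = 3.979
Total = 5.0891


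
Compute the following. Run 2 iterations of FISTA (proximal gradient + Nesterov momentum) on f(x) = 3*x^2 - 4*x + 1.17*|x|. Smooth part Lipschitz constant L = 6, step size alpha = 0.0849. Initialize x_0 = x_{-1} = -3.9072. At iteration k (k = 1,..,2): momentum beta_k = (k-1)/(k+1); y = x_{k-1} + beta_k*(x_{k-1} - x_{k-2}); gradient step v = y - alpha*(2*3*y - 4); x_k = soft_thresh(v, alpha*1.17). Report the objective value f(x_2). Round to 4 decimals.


FISTA on f(x) = 3*x^2 - 4*x + 1.17*|x|
L = 6, alpha = 0.0849
Iteration 1: beta = 0.0, y = -3.9072 + 0.0*(-3.9072 + 3.9072) = -3.9072
  grad(y) = -27.4432, v = y - alpha*grad = -1.5773
  prox(v) = soft_thresh(-1.5773, 0.0993) = -1.4779
Iteration 2: beta = 0.3333, y = -1.4779 + 0.3333*(-1.4779 + 3.9072) = -0.6682
  grad(y) = -8.0091, v = y - alpha*grad = 0.0118
  prox(v) = soft_thresh(0.0118, 0.0993) = 0.0
f(x_2) = 3*0.0^2 - 4*0.0 + 1.17*|0.0| = 0.0


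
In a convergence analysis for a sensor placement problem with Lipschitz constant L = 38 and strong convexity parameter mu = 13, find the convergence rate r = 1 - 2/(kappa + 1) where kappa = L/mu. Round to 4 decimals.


Step 1: Compute the condition number.
kappa = L/mu = 38/13 = 2.9231
Step 2: Compute the convergence rate.
r = 1 - 2/(kappa + 1) = 1 - 2*mu/(L + mu) = (L - mu)/(L + mu) = 25/51 = 0.4902
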